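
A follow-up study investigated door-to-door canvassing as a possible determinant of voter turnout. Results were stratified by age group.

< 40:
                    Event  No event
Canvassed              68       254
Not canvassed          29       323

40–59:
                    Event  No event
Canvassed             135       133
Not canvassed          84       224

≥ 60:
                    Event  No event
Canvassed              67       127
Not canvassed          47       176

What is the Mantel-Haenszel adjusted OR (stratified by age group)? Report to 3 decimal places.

2.540

OR_MH = Σ(aᵢdᵢ/nᵢ) / Σ(bᵢcᵢ/nᵢ), where nᵢ is the stratum total.
Stratum 1 (< 40): n = 674; a·d/n = 68·323/674 = 32.5875; b·c/n = 254·29/674 = 10.9288
Stratum 2 (40–59): n = 576; a·d/n = 135·224/576 = 52.5000; b·c/n = 133·84/576 = 19.3958
Stratum 3 (≥ 60): n = 417; a·d/n = 67·176/417 = 28.2782; b·c/n = 127·47/417 = 14.3141
OR_MH = (32.5875 + 52.5000 + 28.2782) / (10.9288 + 19.3958 + 14.3141) = 113.3657 / 44.6388 = 2.53962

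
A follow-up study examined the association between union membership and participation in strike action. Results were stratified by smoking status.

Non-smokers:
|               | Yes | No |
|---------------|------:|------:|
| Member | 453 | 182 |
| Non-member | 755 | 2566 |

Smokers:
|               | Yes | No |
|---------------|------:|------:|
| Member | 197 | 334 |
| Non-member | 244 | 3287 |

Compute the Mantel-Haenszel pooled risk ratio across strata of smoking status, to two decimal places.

3.60

RR_MH = Σ(aᵢ·n₀ᵢ/nᵢ) / Σ(cᵢ·n₁ᵢ/nᵢ), with n₁ᵢ = aᵢ+bᵢ (exposed), n₀ᵢ = cᵢ+dᵢ (unexposed), nᵢ = n₁ᵢ+n₀ᵢ.
Stratum 1 (Non-smokers): n₁ = 635, n₀ = 3321, n = 3956; a·n₀/n = 453·3321/3956 = 380.2864; c·n₁/n = 755·635/3956 = 121.1893
Stratum 2 (Smokers): n₁ = 531, n₀ = 3531, n = 4062; a·n₀/n = 197·3531/4062 = 171.2474; c·n₁/n = 244·531/4062 = 31.8966
RR_MH = (380.2864 + 171.2474) / (121.1893 + 31.8966) = 551.5338 / 153.0859 = 3.60277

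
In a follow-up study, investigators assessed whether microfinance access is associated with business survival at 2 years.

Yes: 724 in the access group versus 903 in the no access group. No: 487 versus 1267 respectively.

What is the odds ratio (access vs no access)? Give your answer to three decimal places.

From the description: a = 724, b = 487, c = 903, d = 1267.
OR = (a·d)/(b·c) = (724 × 1267) / (487 × 903) = 917308 / 439761 = 2.08592
The odds of business survival at 2 years are about 2.09 times as high in the access group.

2.086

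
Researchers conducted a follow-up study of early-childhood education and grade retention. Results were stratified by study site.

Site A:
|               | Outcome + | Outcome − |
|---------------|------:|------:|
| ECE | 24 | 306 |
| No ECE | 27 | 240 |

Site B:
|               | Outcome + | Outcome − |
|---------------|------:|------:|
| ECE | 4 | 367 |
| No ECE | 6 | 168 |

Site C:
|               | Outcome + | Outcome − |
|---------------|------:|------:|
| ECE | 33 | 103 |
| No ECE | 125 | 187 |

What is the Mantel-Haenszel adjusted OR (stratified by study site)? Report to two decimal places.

0.53

OR_MH = Σ(aᵢdᵢ/nᵢ) / Σ(bᵢcᵢ/nᵢ), where nᵢ is the stratum total.
Stratum 1 (Site A): n = 597; a·d/n = 24·240/597 = 9.6482; b·c/n = 306·27/597 = 13.8392
Stratum 2 (Site B): n = 545; a·d/n = 4·168/545 = 1.2330; b·c/n = 367·6/545 = 4.0404
Stratum 3 (Site C): n = 448; a·d/n = 33·187/448 = 13.7746; b·c/n = 103·125/448 = 28.7388
OR_MH = (9.6482 + 1.2330 + 13.7746) / (13.8392 + 4.0404 + 28.7388) = 24.6558 / 46.6184 = 0.52889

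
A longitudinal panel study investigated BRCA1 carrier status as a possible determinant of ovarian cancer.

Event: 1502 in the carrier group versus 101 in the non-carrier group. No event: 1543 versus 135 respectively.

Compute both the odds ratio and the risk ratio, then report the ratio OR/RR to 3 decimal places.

From the description: a = 1502, b = 1543, c = 101, d = 135.
OR = (1502·135)/(1543·101) = 202770/155843 = 1.30112
Risk in exposed = 1502/3045 = 0.49327; risk in unexposed = 101/236 = 0.42797; RR = 1.15259
OR/RR = 1.30112 / 1.15259 = 1.12887
The outcome is not rare, so the OR lies further from 1 than the RR.

1.129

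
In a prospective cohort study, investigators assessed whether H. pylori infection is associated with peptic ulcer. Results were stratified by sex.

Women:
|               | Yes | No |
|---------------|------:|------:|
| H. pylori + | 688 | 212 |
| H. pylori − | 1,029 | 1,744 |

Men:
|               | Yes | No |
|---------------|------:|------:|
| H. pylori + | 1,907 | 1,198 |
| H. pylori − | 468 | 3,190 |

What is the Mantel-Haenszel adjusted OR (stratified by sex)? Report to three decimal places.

OR_MH = Σ(aᵢdᵢ/nᵢ) / Σ(bᵢcᵢ/nᵢ), where nᵢ is the stratum total.
Stratum 1 (Women): n = 3673; a·d/n = 688·1744/3673 = 326.6736; b·c/n = 212·1029/3673 = 59.3923
Stratum 2 (Men): n = 6763; a·d/n = 1907·3190/6763 = 899.5017; b·c/n = 1198·468/6763 = 82.9017
OR_MH = (326.6736 + 899.5017) / (59.3923 + 82.9017) = 1226.1753 / 142.2940 = 8.61720

8.617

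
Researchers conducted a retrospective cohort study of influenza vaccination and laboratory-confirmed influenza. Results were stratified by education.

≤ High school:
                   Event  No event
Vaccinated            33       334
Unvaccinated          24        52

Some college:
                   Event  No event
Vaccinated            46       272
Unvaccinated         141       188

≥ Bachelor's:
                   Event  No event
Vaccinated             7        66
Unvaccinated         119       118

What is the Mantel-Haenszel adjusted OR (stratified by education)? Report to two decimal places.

OR_MH = Σ(aᵢdᵢ/nᵢ) / Σ(bᵢcᵢ/nᵢ), where nᵢ is the stratum total.
Stratum 1 (≤ High school): n = 443; a·d/n = 33·52/443 = 3.8736; b·c/n = 334·24/443 = 18.0948
Stratum 2 (Some college): n = 647; a·d/n = 46·188/647 = 13.3663; b·c/n = 272·141/647 = 59.2767
Stratum 3 (≥ Bachelor's): n = 310; a·d/n = 7·118/310 = 2.6645; b·c/n = 66·119/310 = 25.3355
OR_MH = (3.8736 + 13.3663 + 2.6645) / (18.0948 + 59.2767 + 25.3355) = 19.9044 / 102.7070 = 0.19380

0.19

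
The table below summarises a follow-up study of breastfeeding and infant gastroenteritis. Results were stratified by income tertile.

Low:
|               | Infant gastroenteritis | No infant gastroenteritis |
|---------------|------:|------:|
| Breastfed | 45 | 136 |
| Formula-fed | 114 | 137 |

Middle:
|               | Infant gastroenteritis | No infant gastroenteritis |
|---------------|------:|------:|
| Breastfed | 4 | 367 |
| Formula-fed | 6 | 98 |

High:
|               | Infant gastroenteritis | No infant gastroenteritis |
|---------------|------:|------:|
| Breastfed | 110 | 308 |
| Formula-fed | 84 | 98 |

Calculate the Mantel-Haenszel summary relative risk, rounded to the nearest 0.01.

0.54

RR_MH = Σ(aᵢ·n₀ᵢ/nᵢ) / Σ(cᵢ·n₁ᵢ/nᵢ), with n₁ᵢ = aᵢ+bᵢ (exposed), n₀ᵢ = cᵢ+dᵢ (unexposed), nᵢ = n₁ᵢ+n₀ᵢ.
Stratum 1 (Low): n₁ = 181, n₀ = 251, n = 432; a·n₀/n = 45·251/432 = 26.1458; c·n₁/n = 114·181/432 = 47.7639
Stratum 2 (Middle): n₁ = 371, n₀ = 104, n = 475; a·n₀/n = 4·104/475 = 0.8758; c·n₁/n = 6·371/475 = 4.6863
Stratum 3 (High): n₁ = 418, n₀ = 182, n = 600; a·n₀/n = 110·182/600 = 33.3667; c·n₁/n = 84·418/600 = 58.5200
RR_MH = (26.1458 + 0.8758 + 33.3667) / (47.7639 + 4.6863 + 58.5200) = 60.3883 / 110.9702 = 0.54418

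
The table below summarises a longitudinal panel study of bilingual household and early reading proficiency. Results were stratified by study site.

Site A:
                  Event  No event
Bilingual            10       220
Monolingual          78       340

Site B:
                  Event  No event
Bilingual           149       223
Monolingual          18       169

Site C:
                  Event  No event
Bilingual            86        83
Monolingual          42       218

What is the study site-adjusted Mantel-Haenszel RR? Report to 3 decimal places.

1.929

RR_MH = Σ(aᵢ·n₀ᵢ/nᵢ) / Σ(cᵢ·n₁ᵢ/nᵢ), with n₁ᵢ = aᵢ+bᵢ (exposed), n₀ᵢ = cᵢ+dᵢ (unexposed), nᵢ = n₁ᵢ+n₀ᵢ.
Stratum 1 (Site A): n₁ = 230, n₀ = 418, n = 648; a·n₀/n = 10·418/648 = 6.4506; c·n₁/n = 78·230/648 = 27.6852
Stratum 2 (Site B): n₁ = 372, n₀ = 187, n = 559; a·n₀/n = 149·187/559 = 49.8444; c·n₁/n = 18·372/559 = 11.9785
Stratum 3 (Site C): n₁ = 169, n₀ = 260, n = 429; a·n₀/n = 86·260/429 = 52.1212; c·n₁/n = 42·169/429 = 16.5455
RR_MH = (6.4506 + 49.8444 + 52.1212) / (27.6852 + 11.9785 + 16.5455) = 108.4162 / 56.2092 = 1.92880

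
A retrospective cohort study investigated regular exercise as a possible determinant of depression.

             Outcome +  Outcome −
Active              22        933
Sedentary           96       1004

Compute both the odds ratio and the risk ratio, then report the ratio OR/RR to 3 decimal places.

0.934

Cells: a = 22, b = 933, c = 96, d = 1004.
OR = (22·1004)/(933·96) = 22088/89568 = 0.24661
Risk in exposed = 22/955 = 0.02304; risk in unexposed = 96/1100 = 0.08727; RR = 0.26396
OR/RR = 0.24661 / 0.26396 = 0.93425
The outcome is rare in both groups, so OR ≈ RR (ratio near 1).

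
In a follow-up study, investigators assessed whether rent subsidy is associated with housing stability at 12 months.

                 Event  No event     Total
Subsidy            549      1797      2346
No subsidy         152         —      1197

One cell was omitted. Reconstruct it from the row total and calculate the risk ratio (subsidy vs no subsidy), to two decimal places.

1.84

The missing cell is in the unexposed row: 1197 − 152 = 1045.
So a = 549, b = 1797, c = 152, d = 1045.
RR = [a/(a+b)] / [c/(c+d)] = (549/2346) / (152/1197) = 0.23402/0.12698 = 1.84287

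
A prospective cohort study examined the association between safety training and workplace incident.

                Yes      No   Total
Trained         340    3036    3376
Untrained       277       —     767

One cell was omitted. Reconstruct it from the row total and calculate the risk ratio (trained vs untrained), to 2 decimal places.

The missing cell is in the unexposed row: 767 − 277 = 490.
So a = 340, b = 3036, c = 277, d = 490.
RR = [a/(a+b)] / [c/(c+d)] = (340/3376) / (277/767) = 0.10071/0.36115 = 0.27886

0.28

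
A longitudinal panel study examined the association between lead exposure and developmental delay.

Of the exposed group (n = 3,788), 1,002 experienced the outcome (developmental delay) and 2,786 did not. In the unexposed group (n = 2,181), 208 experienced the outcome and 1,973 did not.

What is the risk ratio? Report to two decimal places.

From the description: a = 1002, b = 2786, c = 208, d = 1973.
Risk in exposed = 1002/3788 = 0.26452; risk in unexposed = 208/2181 = 0.09537.
RR = 0.26452 / 0.09537 = 2.77364
The risk among the exposed is 2.77 times that among the unexposed.

2.77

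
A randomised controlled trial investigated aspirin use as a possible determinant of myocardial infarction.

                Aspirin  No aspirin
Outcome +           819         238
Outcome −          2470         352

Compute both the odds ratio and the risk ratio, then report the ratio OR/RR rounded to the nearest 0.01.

0.79

Reading the table with exposure as columns: a = 819 (Aspirin, case), b = 2470 (Aspirin, non-case), c = 238 (No aspirin, case), d = 352.
OR = (819·352)/(2470·238) = 288288/587860 = 0.49040
Risk in exposed = 819/3289 = 0.24901; risk in unexposed = 238/590 = 0.40339; RR = 0.61730
OR/RR = 0.49040 / 0.61730 = 0.79443
The outcome is not rare, so the OR lies further from 1 than the RR.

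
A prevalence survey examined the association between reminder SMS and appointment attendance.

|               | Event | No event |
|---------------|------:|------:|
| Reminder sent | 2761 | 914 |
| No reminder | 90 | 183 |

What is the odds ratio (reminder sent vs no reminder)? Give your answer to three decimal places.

Cells: a = 2761, b = 914, c = 90, d = 183.
OR = (a·d)/(b·c) = (2761 × 183) / (914 × 90) = 505263 / 82260 = 6.14227
The odds of appointment attendance are about 6.14 times as high in the reminder sent group.

6.142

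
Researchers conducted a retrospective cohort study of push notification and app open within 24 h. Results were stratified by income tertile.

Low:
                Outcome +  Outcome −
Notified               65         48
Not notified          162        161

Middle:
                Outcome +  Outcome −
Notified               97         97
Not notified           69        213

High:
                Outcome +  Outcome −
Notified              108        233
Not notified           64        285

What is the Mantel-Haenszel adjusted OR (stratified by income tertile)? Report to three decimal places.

2.093

OR_MH = Σ(aᵢdᵢ/nᵢ) / Σ(bᵢcᵢ/nᵢ), where nᵢ is the stratum total.
Stratum 1 (Low): n = 436; a·d/n = 65·161/436 = 24.0023; b·c/n = 48·162/436 = 17.8349
Stratum 2 (Middle): n = 476; a·d/n = 97·213/476 = 43.4055; b·c/n = 97·69/476 = 14.0609
Stratum 3 (High): n = 690; a·d/n = 108·285/690 = 44.6087; b·c/n = 233·64/690 = 21.6116
OR_MH = (24.0023 + 43.4055 + 44.6087) / (17.8349 + 14.0609 + 21.6116) = 112.0165 / 53.5074 = 2.09348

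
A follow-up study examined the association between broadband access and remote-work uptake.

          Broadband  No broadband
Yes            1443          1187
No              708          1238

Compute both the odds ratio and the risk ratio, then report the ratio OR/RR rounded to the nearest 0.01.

Reading the table with exposure as columns: a = 1443 (Broadband, case), b = 708 (Broadband, non-case), c = 1187 (No broadband, case), d = 1238.
OR = (1443·1238)/(708·1187) = 1786434/840396 = 2.12571
Risk in exposed = 1443/2151 = 0.67085; risk in unexposed = 1187/2425 = 0.48948; RR = 1.37052
OR/RR = 2.12571 / 1.37052 = 1.55102
The outcome is not rare, so the OR lies further from 1 than the RR.

1.55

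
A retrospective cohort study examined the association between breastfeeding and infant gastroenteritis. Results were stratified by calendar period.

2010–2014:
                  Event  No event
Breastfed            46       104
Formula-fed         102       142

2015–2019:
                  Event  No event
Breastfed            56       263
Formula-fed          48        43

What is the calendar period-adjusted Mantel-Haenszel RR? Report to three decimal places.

0.537

RR_MH = Σ(aᵢ·n₀ᵢ/nᵢ) / Σ(cᵢ·n₁ᵢ/nᵢ), with n₁ᵢ = aᵢ+bᵢ (exposed), n₀ᵢ = cᵢ+dᵢ (unexposed), nᵢ = n₁ᵢ+n₀ᵢ.
Stratum 1 (2010–2014): n₁ = 150, n₀ = 244, n = 394; a·n₀/n = 46·244/394 = 28.4873; c·n₁/n = 102·150/394 = 38.8325
Stratum 2 (2015–2019): n₁ = 319, n₀ = 91, n = 410; a·n₀/n = 56·91/410 = 12.4293; c·n₁/n = 48·319/410 = 37.3463
RR_MH = (28.4873 + 12.4293) / (38.8325 + 37.3463) = 40.9166 / 76.1788 = 0.53711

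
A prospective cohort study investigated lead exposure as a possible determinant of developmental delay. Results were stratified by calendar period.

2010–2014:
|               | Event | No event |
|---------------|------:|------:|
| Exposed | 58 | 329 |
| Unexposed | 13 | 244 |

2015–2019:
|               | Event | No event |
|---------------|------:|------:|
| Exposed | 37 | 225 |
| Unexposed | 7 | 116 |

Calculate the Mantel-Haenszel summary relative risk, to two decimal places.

2.78

RR_MH = Σ(aᵢ·n₀ᵢ/nᵢ) / Σ(cᵢ·n₁ᵢ/nᵢ), with n₁ᵢ = aᵢ+bᵢ (exposed), n₀ᵢ = cᵢ+dᵢ (unexposed), nᵢ = n₁ᵢ+n₀ᵢ.
Stratum 1 (2010–2014): n₁ = 387, n₀ = 257, n = 644; a·n₀/n = 58·257/644 = 23.1460; c·n₁/n = 13·387/644 = 7.8121
Stratum 2 (2015–2019): n₁ = 262, n₀ = 123, n = 385; a·n₀/n = 37·123/385 = 11.8208; c·n₁/n = 7·262/385 = 4.7636
RR_MH = (23.1460 + 11.8208) / (7.8121 + 4.7636) = 34.9667 / 12.5757 = 2.78049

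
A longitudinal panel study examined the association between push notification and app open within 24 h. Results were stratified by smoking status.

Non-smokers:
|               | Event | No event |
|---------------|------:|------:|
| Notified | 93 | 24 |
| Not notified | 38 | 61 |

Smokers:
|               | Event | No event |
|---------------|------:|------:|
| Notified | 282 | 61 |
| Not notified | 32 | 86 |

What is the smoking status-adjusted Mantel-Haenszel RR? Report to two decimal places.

RR_MH = Σ(aᵢ·n₀ᵢ/nᵢ) / Σ(cᵢ·n₁ᵢ/nᵢ), with n₁ᵢ = aᵢ+bᵢ (exposed), n₀ᵢ = cᵢ+dᵢ (unexposed), nᵢ = n₁ᵢ+n₀ᵢ.
Stratum 1 (Non-smokers): n₁ = 117, n₀ = 99, n = 216; a·n₀/n = 93·99/216 = 42.6250; c·n₁/n = 38·117/216 = 20.5833
Stratum 2 (Smokers): n₁ = 343, n₀ = 118, n = 461; a·n₀/n = 282·118/461 = 72.1822; c·n₁/n = 32·343/461 = 23.8091
RR_MH = (42.6250 + 72.1822) / (20.5833 + 23.8091) = 114.8072 / 44.3924 = 2.58619

2.59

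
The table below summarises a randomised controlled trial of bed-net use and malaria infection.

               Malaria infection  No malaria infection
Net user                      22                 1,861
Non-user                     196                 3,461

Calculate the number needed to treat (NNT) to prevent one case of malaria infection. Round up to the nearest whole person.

24

Risk in treated group = 22/1883 = 0.01168; risk in control = 196/3657 = 0.05360.
Absolute risk reduction = 0.05360 − 0.01168 = 0.04191
NNT = 1 / ARR = 1 / 0.04191 = 23.859 → round up → 24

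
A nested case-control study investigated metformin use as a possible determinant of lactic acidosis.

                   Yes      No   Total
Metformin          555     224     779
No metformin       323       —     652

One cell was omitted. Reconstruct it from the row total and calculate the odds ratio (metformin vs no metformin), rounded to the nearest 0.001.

2.524

The missing cell is in the unexposed row: 652 − 323 = 329.
So a = 555, b = 224, c = 323, d = 329.
OR = (a·d)/(b·c) = (555 × 329) / (224 × 323) = 182595 / 72352 = 2.52370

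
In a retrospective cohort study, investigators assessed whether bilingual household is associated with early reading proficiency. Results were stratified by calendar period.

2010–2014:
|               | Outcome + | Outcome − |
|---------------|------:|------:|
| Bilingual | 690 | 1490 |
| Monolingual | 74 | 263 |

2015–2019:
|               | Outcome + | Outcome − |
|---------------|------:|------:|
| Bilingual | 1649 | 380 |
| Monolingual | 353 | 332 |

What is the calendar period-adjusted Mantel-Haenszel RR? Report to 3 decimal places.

RR_MH = Σ(aᵢ·n₀ᵢ/nᵢ) / Σ(cᵢ·n₁ᵢ/nᵢ), with n₁ᵢ = aᵢ+bᵢ (exposed), n₀ᵢ = cᵢ+dᵢ (unexposed), nᵢ = n₁ᵢ+n₀ᵢ.
Stratum 1 (2010–2014): n₁ = 2180, n₀ = 337, n = 2517; a·n₀/n = 690·337/2517 = 92.3838; c·n₁/n = 74·2180/2517 = 64.0922
Stratum 2 (2015–2019): n₁ = 2029, n₀ = 685, n = 2714; a·n₀/n = 1649·685/2714 = 416.1993; c·n₁/n = 353·2029/2714 = 263.9046
RR_MH = (92.3838 + 416.1993) / (64.0922 + 263.9046) = 508.5831 / 327.9967 = 1.55057

1.551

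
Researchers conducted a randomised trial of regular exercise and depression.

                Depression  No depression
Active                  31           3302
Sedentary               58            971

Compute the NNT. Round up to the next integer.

Risk in treated group = 31/3333 = 0.00930; risk in control = 58/1029 = 0.05637.
Absolute risk reduction = 0.05637 − 0.00930 = 0.04706
NNT = 1 / ARR = 1 / 0.04706 = 21.247 → round up → 22

22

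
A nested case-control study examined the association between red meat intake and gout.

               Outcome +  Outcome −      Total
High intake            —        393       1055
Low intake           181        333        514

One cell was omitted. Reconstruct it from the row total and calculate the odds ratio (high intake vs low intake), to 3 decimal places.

The missing cell is in the exposed row: 1055 − 393 = 662.
So a = 662, b = 393, c = 181, d = 333.
OR = (a·d)/(b·c) = (662 × 333) / (393 × 181) = 220446 / 71133 = 3.09907

3.099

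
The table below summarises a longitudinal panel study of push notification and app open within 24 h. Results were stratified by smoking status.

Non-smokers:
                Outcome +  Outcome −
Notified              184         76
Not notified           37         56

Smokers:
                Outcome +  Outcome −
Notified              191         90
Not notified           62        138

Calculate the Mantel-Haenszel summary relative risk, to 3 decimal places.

2.015

RR_MH = Σ(aᵢ·n₀ᵢ/nᵢ) / Σ(cᵢ·n₁ᵢ/nᵢ), with n₁ᵢ = aᵢ+bᵢ (exposed), n₀ᵢ = cᵢ+dᵢ (unexposed), nᵢ = n₁ᵢ+n₀ᵢ.
Stratum 1 (Non-smokers): n₁ = 260, n₀ = 93, n = 353; a·n₀/n = 184·93/353 = 48.4759; c·n₁/n = 37·260/353 = 27.2521
Stratum 2 (Smokers): n₁ = 281, n₀ = 200, n = 481; a·n₀/n = 191·200/481 = 79.4179; c·n₁/n = 62·281/481 = 36.2204
RR_MH = (48.4759 + 79.4179) / (27.2521 + 36.2204) = 127.8938 / 63.4725 = 2.01495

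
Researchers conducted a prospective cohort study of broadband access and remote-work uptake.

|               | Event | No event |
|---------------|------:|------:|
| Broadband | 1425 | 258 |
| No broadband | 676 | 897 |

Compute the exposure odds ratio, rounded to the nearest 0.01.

7.33

Cells: a = 1425, b = 258, c = 676, d = 897.
OR = (a·d)/(b·c) = (1425 × 897) / (258 × 676) = 1278225 / 174408 = 7.32894
The odds of remote-work uptake are about 7.33 times as high in the broadband group.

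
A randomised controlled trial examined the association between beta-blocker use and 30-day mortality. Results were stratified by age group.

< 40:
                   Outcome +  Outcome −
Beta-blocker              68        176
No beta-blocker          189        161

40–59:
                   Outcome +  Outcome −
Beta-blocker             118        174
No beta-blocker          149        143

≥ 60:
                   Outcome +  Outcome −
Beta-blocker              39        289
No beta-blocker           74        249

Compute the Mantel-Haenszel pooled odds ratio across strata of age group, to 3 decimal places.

0.467

OR_MH = Σ(aᵢdᵢ/nᵢ) / Σ(bᵢcᵢ/nᵢ), where nᵢ is the stratum total.
Stratum 1 (< 40): n = 594; a·d/n = 68·161/594 = 18.4310; b·c/n = 176·189/594 = 56.0000
Stratum 2 (40–59): n = 584; a·d/n = 118·143/584 = 28.8938; b·c/n = 174·149/584 = 44.3938
Stratum 3 (≥ 60): n = 651; a·d/n = 39·249/651 = 14.9171; b·c/n = 289·74/651 = 32.8510
OR_MH = (18.4310 + 28.8938 + 14.9171) / (56.0000 + 44.3938 + 32.8510) = 62.2419 / 133.2448 = 0.46712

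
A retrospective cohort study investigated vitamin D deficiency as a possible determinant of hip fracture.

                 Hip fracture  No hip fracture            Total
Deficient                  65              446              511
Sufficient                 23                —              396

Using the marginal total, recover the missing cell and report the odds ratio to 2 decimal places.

The missing cell is in the unexposed row: 396 − 23 = 373.
So a = 65, b = 446, c = 23, d = 373.
OR = (a·d)/(b·c) = (65 × 373) / (446 × 23) = 24245 / 10258 = 2.36352

2.36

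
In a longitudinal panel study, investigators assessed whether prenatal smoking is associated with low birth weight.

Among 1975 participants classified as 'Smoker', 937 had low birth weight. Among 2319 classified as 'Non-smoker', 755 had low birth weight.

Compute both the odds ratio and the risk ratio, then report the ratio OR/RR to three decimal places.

From the description: a = 937, b = 1038, c = 755, d = 1564.
OR = (937·1564)/(1038·755) = 1465468/783690 = 1.86996
Risk in exposed = 937/1975 = 0.47443; risk in unexposed = 755/2319 = 0.32557; RR = 1.45722
OR/RR = 1.86996 / 1.45722 = 1.28323
The outcome is not rare, so the OR lies further from 1 than the RR.

1.283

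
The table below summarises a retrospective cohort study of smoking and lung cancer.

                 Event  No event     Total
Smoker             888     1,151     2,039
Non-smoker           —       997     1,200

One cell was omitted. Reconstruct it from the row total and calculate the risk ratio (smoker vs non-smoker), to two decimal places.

2.57

The missing cell is in the unexposed row: 1200 − 997 = 203.
So a = 888, b = 1151, c = 203, d = 997.
RR = [a/(a+b)] / [c/(c+d)] = (888/2039) / (203/1200) = 0.43551/0.16917 = 2.57443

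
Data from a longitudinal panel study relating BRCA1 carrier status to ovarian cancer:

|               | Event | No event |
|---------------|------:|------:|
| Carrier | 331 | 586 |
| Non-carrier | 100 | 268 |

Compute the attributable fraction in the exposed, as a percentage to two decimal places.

Cells: a = 331, b = 586, c = 100, d = 268.
Risk in exposed = 331/917 = 0.36096; risk in unexposed = 100/368 = 0.27174.
RR = 0.36096/0.27174 = 1.32833
AR% = (RR − 1)/RR × 100 = (1.32833 − 1)/1.32833 × 100 = 24.7176%

24.72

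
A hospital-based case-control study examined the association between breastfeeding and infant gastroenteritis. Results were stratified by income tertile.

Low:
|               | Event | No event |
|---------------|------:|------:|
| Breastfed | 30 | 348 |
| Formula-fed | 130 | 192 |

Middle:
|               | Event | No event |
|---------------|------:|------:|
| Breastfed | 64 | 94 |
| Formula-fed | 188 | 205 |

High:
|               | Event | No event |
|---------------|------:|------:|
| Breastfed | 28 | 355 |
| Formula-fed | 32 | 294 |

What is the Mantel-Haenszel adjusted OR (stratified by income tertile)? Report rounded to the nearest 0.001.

0.387

OR_MH = Σ(aᵢdᵢ/nᵢ) / Σ(bᵢcᵢ/nᵢ), where nᵢ is the stratum total.
Stratum 1 (Low): n = 700; a·d/n = 30·192/700 = 8.2286; b·c/n = 348·130/700 = 64.6286
Stratum 2 (Middle): n = 551; a·d/n = 64·205/551 = 23.8113; b·c/n = 94·188/551 = 32.0726
Stratum 3 (High): n = 709; a·d/n = 28·294/709 = 11.6107; b·c/n = 355·32/709 = 16.0226
OR_MH = (8.2286 + 23.8113 + 11.6107) / (64.6286 + 32.0726 + 16.0226) = 43.6505 / 112.7237 = 0.38723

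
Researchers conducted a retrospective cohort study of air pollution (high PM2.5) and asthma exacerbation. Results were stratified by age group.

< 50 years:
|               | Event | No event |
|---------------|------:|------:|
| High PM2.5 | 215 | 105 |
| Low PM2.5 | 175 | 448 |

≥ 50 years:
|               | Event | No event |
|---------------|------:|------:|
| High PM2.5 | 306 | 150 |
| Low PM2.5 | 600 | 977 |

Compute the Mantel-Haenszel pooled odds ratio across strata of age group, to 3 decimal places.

3.909

OR_MH = Σ(aᵢdᵢ/nᵢ) / Σ(bᵢcᵢ/nᵢ), where nᵢ is the stratum total.
Stratum 1 (< 50 years): n = 943; a·d/n = 215·448/943 = 102.1421; b·c/n = 105·175/943 = 19.4857
Stratum 2 (≥ 50 years): n = 2033; a·d/n = 306·977/2033 = 147.0546; b·c/n = 150·600/2033 = 44.2696
OR_MH = (102.1421 + 147.0546) / (19.4857 + 44.2696) = 249.1967 / 63.7552 = 3.90865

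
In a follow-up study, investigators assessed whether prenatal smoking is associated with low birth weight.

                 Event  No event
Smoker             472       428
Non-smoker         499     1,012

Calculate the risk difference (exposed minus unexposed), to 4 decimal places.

0.1942

Cells: a = 472, b = 428, c = 499, d = 1012.
Risk in exposed = 472/900 = 0.524444; risk in unexposed = 499/1511 = 0.330245.
Risk difference = 0.524444 − 0.330245 = 0.194200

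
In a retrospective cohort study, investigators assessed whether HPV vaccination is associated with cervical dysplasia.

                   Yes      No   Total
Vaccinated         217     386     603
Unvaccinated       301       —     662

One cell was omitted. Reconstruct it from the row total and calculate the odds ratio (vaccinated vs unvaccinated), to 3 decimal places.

The missing cell is in the unexposed row: 662 − 301 = 361.
So a = 217, b = 386, c = 301, d = 361.
OR = (a·d)/(b·c) = (217 × 361) / (386 × 301) = 78337 / 116186 = 0.67424

0.674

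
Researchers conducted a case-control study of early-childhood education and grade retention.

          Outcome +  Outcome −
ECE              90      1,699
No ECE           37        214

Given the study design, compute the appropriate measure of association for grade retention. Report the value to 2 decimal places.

Cells: a = 90, b = 1699, c = 37, d = 214.
This is a case-control study: participants were sampled on outcome status, so risks in the source population cannot be estimated directly — relative risk is not valid here. The odds ratio is the appropriate measure.
OR = (a·d)/(b·c) = (90 × 214) / (1699 × 37) = 19260 / 62863 = 0.30638

0.31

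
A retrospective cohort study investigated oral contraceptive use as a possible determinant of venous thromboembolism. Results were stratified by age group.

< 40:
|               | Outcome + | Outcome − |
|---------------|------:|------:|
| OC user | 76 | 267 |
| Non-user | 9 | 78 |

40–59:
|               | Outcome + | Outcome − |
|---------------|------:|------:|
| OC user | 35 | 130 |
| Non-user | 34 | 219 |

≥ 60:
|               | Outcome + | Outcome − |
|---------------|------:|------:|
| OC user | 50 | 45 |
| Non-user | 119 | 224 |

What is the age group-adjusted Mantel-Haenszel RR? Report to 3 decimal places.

RR_MH = Σ(aᵢ·n₀ᵢ/nᵢ) / Σ(cᵢ·n₁ᵢ/nᵢ), with n₁ᵢ = aᵢ+bᵢ (exposed), n₀ᵢ = cᵢ+dᵢ (unexposed), nᵢ = n₁ᵢ+n₀ᵢ.
Stratum 1 (< 40): n₁ = 343, n₀ = 87, n = 430; a·n₀/n = 76·87/430 = 15.3767; c·n₁/n = 9·343/430 = 7.1791
Stratum 2 (40–59): n₁ = 165, n₀ = 253, n = 418; a·n₀/n = 35·253/418 = 21.1842; c·n₁/n = 34·165/418 = 13.4211
Stratum 3 (≥ 60): n₁ = 95, n₀ = 343, n = 438; a·n₀/n = 50·343/438 = 39.1553; c·n₁/n = 119·95/438 = 25.8105
RR_MH = (15.3767 + 21.1842 + 39.1553) / (7.1791 + 13.4211 + 25.8105) = 75.7162 / 46.4106 = 1.63144

1.631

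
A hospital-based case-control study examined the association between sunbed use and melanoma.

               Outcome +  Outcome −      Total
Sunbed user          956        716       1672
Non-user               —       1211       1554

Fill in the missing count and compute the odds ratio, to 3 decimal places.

The missing cell is in the unexposed row: 1554 − 1211 = 343.
So a = 956, b = 716, c = 343, d = 1211.
OR = (a·d)/(b·c) = (956 × 1211) / (716 × 343) = 1157716 / 245588 = 4.71406

4.714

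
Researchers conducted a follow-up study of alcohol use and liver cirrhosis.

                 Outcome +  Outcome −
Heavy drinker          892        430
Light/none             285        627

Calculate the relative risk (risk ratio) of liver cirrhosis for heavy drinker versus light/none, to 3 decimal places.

Cells: a = 892, b = 430, c = 285, d = 627.
Risk in exposed = 892/1322 = 0.67474; risk in unexposed = 285/912 = 0.31250.
RR = 0.67474 / 0.31250 = 2.15915
The risk among the exposed is 2.16 times that among the unexposed.

2.159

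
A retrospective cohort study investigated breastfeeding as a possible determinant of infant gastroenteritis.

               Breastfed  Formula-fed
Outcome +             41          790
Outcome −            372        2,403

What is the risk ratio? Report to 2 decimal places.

Reading the table with exposure as columns: a = 41 (Breastfed, case), b = 372 (Breastfed, non-case), c = 790 (Formula-fed, case), d = 2403.
Risk in exposed = 41/413 = 0.09927; risk in unexposed = 790/3193 = 0.24742.
RR = 0.09927 / 0.24742 = 0.40124
The risk is 60% lower among the exposed than among the unexposed.

0.40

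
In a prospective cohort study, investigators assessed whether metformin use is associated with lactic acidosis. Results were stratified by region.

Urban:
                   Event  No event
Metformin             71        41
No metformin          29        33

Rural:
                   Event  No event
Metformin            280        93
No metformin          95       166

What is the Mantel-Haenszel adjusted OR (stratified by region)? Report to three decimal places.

4.178

OR_MH = Σ(aᵢdᵢ/nᵢ) / Σ(bᵢcᵢ/nᵢ), where nᵢ is the stratum total.
Stratum 1 (Urban): n = 174; a·d/n = 71·33/174 = 13.4655; b·c/n = 41·29/174 = 6.8333
Stratum 2 (Rural): n = 634; a·d/n = 280·166/634 = 73.3123; b·c/n = 93·95/634 = 13.9353
OR_MH = (13.4655 + 73.3123) / (6.8333 + 13.9353) = 86.7778 / 20.7687 = 4.17831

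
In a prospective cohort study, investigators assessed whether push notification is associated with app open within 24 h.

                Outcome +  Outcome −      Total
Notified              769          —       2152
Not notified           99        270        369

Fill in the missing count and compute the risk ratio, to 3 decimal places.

1.332

The missing cell is in the exposed row: 2152 − 769 = 1383.
So a = 769, b = 1383, c = 99, d = 270.
RR = [a/(a+b)] / [c/(c+d)] = (769/2152) / (99/369) = 0.35734/0.26829 = 1.33191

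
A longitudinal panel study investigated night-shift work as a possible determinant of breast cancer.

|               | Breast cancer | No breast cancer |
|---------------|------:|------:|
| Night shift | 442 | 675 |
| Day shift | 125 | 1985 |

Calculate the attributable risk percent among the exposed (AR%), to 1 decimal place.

Cells: a = 442, b = 675, c = 125, d = 1985.
Risk in exposed = 442/1117 = 0.39570; risk in unexposed = 125/2110 = 0.05924.
RR = 0.39570/0.05924 = 6.67946
AR% = (RR − 1)/RR × 100 = (6.67946 − 1)/6.67946 × 100 = 85.0287%

85.0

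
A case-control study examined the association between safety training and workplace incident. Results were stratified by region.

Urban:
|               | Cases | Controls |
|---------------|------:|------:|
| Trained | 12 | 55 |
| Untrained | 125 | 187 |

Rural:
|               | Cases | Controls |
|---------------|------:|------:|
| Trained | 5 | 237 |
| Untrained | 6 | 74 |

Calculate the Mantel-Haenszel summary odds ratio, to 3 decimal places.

OR_MH = Σ(aᵢdᵢ/nᵢ) / Σ(bᵢcᵢ/nᵢ), where nᵢ is the stratum total.
Stratum 1 (Urban): n = 379; a·d/n = 12·187/379 = 5.9208; b·c/n = 55·125/379 = 18.1398
Stratum 2 (Rural): n = 322; a·d/n = 5·74/322 = 1.1491; b·c/n = 237·6/322 = 4.4161
OR_MH = (5.9208 + 1.1491) / (18.1398 + 4.4161) = 7.0699 / 22.5560 = 0.31344

0.313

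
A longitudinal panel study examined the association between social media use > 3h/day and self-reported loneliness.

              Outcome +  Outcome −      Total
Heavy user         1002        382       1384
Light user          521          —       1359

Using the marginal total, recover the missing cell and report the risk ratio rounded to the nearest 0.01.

1.89

The missing cell is in the unexposed row: 1359 − 521 = 838.
So a = 1002, b = 382, c = 521, d = 838.
RR = [a/(a+b)] / [c/(c+d)] = (1002/1384) / (521/1359) = 0.72399/0.38337 = 1.88848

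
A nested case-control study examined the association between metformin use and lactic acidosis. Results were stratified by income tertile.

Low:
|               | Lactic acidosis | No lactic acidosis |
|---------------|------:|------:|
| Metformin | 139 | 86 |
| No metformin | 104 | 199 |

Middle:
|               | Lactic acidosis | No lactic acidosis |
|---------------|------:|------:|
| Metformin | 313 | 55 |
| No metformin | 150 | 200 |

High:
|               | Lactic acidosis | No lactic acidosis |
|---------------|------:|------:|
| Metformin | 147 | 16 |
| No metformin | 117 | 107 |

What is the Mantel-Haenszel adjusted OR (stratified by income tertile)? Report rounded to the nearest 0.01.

OR_MH = Σ(aᵢdᵢ/nᵢ) / Σ(bᵢcᵢ/nᵢ), where nᵢ is the stratum total.
Stratum 1 (Low): n = 528; a·d/n = 139·199/528 = 52.3883; b·c/n = 86·104/528 = 16.9394
Stratum 2 (Middle): n = 718; a·d/n = 313·200/718 = 87.1866; b·c/n = 55·150/718 = 11.4903
Stratum 3 (High): n = 387; a·d/n = 147·107/387 = 40.6434; b·c/n = 16·117/387 = 4.8372
OR_MH = (52.3883 + 87.1866 + 40.6434) / (16.9394 + 11.4903 + 4.8372) = 180.2183 / 33.2669 = 5.41735

5.42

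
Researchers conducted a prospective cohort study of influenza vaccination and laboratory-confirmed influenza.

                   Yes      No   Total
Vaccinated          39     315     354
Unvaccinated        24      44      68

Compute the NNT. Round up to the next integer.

5

Risk in treated group = 39/354 = 0.11017; risk in control = 24/68 = 0.35294.
Absolute risk reduction = 0.35294 − 0.11017 = 0.24277
NNT = 1 / ARR = 1 / 0.24277 = 4.119 → round up → 5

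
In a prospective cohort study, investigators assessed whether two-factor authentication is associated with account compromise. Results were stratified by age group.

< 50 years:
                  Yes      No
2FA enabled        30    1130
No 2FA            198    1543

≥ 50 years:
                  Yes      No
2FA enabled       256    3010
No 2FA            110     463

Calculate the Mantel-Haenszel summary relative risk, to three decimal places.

0.325

RR_MH = Σ(aᵢ·n₀ᵢ/nᵢ) / Σ(cᵢ·n₁ᵢ/nᵢ), with n₁ᵢ = aᵢ+bᵢ (exposed), n₀ᵢ = cᵢ+dᵢ (unexposed), nᵢ = n₁ᵢ+n₀ᵢ.
Stratum 1 (< 50 years): n₁ = 1160, n₀ = 1741, n = 2901; a·n₀/n = 30·1741/2901 = 18.0041; c·n₁/n = 198·1160/2901 = 79.1727
Stratum 2 (≥ 50 years): n₁ = 3266, n₀ = 573, n = 3839; a·n₀/n = 256·573/3839 = 38.2100; c·n₁/n = 110·3266/3839 = 93.5817
RR_MH = (18.0041 + 38.2100) / (79.1727 + 93.5817) = 56.2141 / 172.7544 = 0.32540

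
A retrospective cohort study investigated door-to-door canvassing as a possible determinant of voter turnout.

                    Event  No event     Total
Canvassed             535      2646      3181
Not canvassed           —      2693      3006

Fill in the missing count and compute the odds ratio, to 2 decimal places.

The missing cell is in the unexposed row: 3006 − 2693 = 313.
So a = 535, b = 2646, c = 313, d = 2693.
OR = (a·d)/(b·c) = (535 × 2693) / (2646 × 313) = 1440755 / 828198 = 1.73963

1.74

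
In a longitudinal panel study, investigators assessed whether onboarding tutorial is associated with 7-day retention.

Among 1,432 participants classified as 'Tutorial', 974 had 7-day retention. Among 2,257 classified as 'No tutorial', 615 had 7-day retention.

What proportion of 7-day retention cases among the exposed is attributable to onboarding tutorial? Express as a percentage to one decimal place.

59.9

From the description: a = 974, b = 458, c = 615, d = 1642.
Risk in exposed = 974/1432 = 0.68017; risk in unexposed = 615/2257 = 0.27249.
RR = 0.68017/0.27249 = 2.49616
AR% = (RR − 1)/RR × 100 = (2.49616 − 1)/2.49616 × 100 = 59.9385%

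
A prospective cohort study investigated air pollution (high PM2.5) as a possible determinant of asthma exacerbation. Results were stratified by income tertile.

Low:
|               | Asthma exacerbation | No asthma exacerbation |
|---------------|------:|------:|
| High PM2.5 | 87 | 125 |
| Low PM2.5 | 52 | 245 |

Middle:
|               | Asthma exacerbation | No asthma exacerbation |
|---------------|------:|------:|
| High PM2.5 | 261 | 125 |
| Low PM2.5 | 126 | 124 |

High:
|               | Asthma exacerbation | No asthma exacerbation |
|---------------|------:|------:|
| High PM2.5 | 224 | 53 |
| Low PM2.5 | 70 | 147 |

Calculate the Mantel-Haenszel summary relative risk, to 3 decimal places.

RR_MH = Σ(aᵢ·n₀ᵢ/nᵢ) / Σ(cᵢ·n₁ᵢ/nᵢ), with n₁ᵢ = aᵢ+bᵢ (exposed), n₀ᵢ = cᵢ+dᵢ (unexposed), nᵢ = n₁ᵢ+n₀ᵢ.
Stratum 1 (Low): n₁ = 212, n₀ = 297, n = 509; a·n₀/n = 87·297/509 = 50.7642; c·n₁/n = 52·212/509 = 21.6582
Stratum 2 (Middle): n₁ = 386, n₀ = 250, n = 636; a·n₀/n = 261·250/636 = 102.5943; c·n₁/n = 126·386/636 = 76.4717
Stratum 3 (High): n₁ = 277, n₀ = 217, n = 494; a·n₀/n = 224·217/494 = 98.3968; c·n₁/n = 70·277/494 = 39.2510
RR_MH = (50.7642 + 102.5943 + 98.3968) / (21.6582 + 76.4717 + 39.2510) = 251.7553 / 137.3809 = 1.83254

1.833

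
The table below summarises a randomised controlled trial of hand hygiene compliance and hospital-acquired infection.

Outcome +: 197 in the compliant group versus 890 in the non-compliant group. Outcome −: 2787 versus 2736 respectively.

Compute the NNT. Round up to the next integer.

Risk in treated group = 197/2984 = 0.06602; risk in control = 890/3626 = 0.24545.
Absolute risk reduction = 0.24545 − 0.06602 = 0.17943
NNT = 1 / ARR = 1 / 0.17943 = 5.573 → round up → 6

6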